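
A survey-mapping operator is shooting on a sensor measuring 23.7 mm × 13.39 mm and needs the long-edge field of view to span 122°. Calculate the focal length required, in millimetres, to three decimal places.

From α = 2·arctan(w/2f) we get f = w / (2·tan(α/2)).
With w = 23.7 mm and α/2 = 61°, tan(α/2) ≈ 1.80405, so f ≈ 23.7 / 3.60810 ≈ 6.5686 mm.

6.569 mm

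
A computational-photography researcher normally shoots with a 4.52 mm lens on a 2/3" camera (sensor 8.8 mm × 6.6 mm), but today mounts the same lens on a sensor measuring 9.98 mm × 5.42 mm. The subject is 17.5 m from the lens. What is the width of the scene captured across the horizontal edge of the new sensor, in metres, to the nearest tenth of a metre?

The focal length stays 4.52 mm; the relevant sensor dimension is now w = 9.98 mm. Object distance dₒ = 17.5 m = 17500 mm.
Thin-lens field width W = w·(dₒ − f)/f = 9.98 × (17500 − 4.52)/4.52 ≈ 38629.401 mm = 38.6294 m.

38.6 m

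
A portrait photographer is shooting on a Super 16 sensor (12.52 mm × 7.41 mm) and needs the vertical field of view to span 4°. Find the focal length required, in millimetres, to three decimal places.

106.097 mm

From α = 2·arctan(h/2f) we get f = h / (2·tan(α/2)).
With h = 7.41 mm and α/2 = 2°, tan(α/2) ≈ 0.03492, so f ≈ 7.41 / 0.06984 ≈ 106.0973 mm.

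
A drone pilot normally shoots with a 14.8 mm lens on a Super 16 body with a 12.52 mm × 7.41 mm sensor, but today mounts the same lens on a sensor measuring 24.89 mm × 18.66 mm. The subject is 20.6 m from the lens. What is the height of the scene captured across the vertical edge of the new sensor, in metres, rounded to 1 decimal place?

The focal length stays 14.8 mm; the relevant sensor dimension is now h = 18.66 mm. Object distance dₒ = 20.6 m = 20600 mm.
Thin-lens field height W = h·(dₒ − f)/f = 18.66 × (20600 − 14.8)/14.8 ≈ 25954.043 mm = 25.954 m.

26.0 m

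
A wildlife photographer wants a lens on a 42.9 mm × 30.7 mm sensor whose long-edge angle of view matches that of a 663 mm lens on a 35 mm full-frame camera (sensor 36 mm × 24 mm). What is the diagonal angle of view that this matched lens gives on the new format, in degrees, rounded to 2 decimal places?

Equal long-edge AOV ⇒ f₂ = f₁ · 42.9/36 = 663 × 1.19167 ≈ 790.0750 mm.
Sensor diagonal = √(42.9² + 30.7²) = √2782.9000 ≈ 52.7532 mm.
Diagonal AOV on the new format = 2·arctan(52.7532 / (2 × 790.0750)) = 2·arctan(0.03338) ≈ 3.8242°.

3.82°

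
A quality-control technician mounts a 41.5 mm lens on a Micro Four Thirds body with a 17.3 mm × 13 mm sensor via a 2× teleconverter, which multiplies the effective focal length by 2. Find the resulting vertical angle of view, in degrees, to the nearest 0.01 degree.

8.96°

Effective focal length f = 41.5 × 2 = 83 mm.
α = 2·arctan(13 / (2 × 83)) = 2·arctan(0.07831) ≈ 8.9558°.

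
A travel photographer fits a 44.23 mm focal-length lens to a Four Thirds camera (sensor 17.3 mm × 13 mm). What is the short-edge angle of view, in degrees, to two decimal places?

16.72°

Angle of view α = 2·arctan(h/2f) with h = 13 mm and f = 44.23 mm.
h/2f = 0.14696; arctan(0.14696) ≈ 8.3603°, so α ≈ 16.7206°.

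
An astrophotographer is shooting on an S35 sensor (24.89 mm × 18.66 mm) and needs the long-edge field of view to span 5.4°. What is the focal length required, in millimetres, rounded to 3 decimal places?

From α = 2·arctan(w/2f) we get f = w / (2·tan(α/2)).
With w = 24.89 mm and α/2 = 2.7°, tan(α/2) ≈ 0.04716, so f ≈ 24.89 / 0.09432 ≈ 263.8956 mm.

263.896 mm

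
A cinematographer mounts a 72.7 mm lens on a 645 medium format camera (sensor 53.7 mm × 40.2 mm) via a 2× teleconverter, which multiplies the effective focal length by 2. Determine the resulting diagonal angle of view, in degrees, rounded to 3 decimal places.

25.979°

Effective focal length f = 72.7 × 2 = 145.4 mm.
Sensor diagonal = √(53.7² + 40.2²) = √4499.7300 ≈ 67.0800 mm.
α = 2·arctan(67.080 / (2 × 145.4)) = 2·arctan(0.23067) ≈ 25.9789°.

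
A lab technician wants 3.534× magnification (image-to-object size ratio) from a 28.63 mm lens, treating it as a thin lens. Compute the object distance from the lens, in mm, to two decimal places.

With m = dᵢ/dₒ and 1/f = 1/dₒ + 1/dᵢ, substituting dᵢ = m·dₒ gives 1/f = (1 + 1/m)/dₒ, hence dₒ = f·(1 + 1/m).
dₒ = 28.63 × (1 + 1/3.534) = 28.63 × 1.28297 ≈ 36.731 mm.

36.73 mm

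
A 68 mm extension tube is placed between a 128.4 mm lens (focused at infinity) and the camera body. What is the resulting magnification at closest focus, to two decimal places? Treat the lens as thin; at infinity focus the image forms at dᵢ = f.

0.53×

The tube moves the image plane from f to f + e, so dᵢ = 128.4 + 68 = 196.4 mm. Focus is achieved when 1/f = 1/dₒ + 1/dᵢ, giving dₒ = 1/(1/f − 1/(f+e)).
Magnification m = dᵢ/dₒ = (f+e)·(1/f − 1/(f+e)) = e/f = 68/128.4 ≈ 0.5296.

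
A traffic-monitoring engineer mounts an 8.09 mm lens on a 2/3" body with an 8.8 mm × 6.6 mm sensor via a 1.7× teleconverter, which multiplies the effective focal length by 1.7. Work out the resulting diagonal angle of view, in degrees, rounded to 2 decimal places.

Effective focal length f = 8.09 × 1.7 = 13.753 mm.
Sensor diagonal = √(8.8² + 6.6²) = √121.0000 ≈ 11.0000 mm.
α = 2·arctan(11.000 / (2 × 13.753)) = 2·arctan(0.39991) ≈ 43.5942°.

43.59°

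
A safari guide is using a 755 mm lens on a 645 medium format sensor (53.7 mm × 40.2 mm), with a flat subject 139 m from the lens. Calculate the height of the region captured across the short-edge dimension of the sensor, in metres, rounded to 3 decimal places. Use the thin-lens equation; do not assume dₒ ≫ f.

7.361 m

dₒ: 139 m = 139000 mm.
Similar triangles through the lens centre give W/dₒ = h/dᵢ; with 1/f = 1/dₒ + 1/dᵢ this gives W = h·(dₒ − f)/f.
W = 40.2 mm × (139000 − 755) / 755 = 40.2 × 183.1060 ≈ 7360.860 mm = 7.36086 m.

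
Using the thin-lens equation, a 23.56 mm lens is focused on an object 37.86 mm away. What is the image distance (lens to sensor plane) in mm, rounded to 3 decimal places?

1/dᵢ = 1/f − 1/dₒ = 1/23.56 − 1/37.86 = 0.0160317 mm⁻¹.
dᵢ = 1/0.0160317 ≈ 62.3763 mm.

62.376 mm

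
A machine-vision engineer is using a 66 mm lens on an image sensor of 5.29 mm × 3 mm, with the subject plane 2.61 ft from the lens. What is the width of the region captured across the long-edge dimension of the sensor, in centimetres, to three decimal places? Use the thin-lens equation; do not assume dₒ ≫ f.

dₒ: 2.61 ft × 304.8 mm/ft = 795.53 mm.
Similar triangles through the lens centre give W/dₒ = w/dᵢ; with 1/f = 1/dₒ + 1/dᵢ this gives W = w·(dₒ − f)/f.
W = 5.29 mm × (795.528 − 66) / 66 = 5.29 × 11.0535 ≈ 58.473 mm = 5.84728 cm.

5.847 cm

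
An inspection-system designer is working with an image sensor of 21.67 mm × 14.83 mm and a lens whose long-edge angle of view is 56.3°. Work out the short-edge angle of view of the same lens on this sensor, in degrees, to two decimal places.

From the long-edge AOV: f = 21.67 / (2·tan(28.15°)) = 21.67 / 1.07014 ≈ 20.2496 mm.
Short-edge AOV = 2·arctan(14.83 / (2 × 20.2496)) = 2·arctan(0.36618) ≈ 40.2234°.

40.22°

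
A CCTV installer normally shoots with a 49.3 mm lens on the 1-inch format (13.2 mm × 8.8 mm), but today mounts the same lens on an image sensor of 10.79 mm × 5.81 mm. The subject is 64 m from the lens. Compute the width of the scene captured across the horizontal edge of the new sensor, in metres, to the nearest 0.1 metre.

The focal length stays 49.3 mm; the relevant sensor dimension is now w = 10.79 mm. Object distance dₒ = 64 m = 64000 mm.
Thin-lens field width W = w·(dₒ − f)/f = 10.79 × (64000 − 49.3)/49.3 ≈ 13996.512 mm = 13.9965 m.

14.0 m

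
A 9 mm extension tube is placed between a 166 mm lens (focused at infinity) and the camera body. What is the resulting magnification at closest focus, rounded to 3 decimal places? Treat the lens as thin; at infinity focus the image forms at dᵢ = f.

The tube moves the image plane from f to f + e, so dᵢ = 166 + 9 = 175 mm. Focus is achieved when 1/f = 1/dₒ + 1/dᵢ, giving dₒ = 1/(1/f − 1/(f+e)).
Magnification m = dᵢ/dₒ = (f+e)·(1/f − 1/(f+e)) = e/f = 9/166 ≈ 0.0542.

0.054×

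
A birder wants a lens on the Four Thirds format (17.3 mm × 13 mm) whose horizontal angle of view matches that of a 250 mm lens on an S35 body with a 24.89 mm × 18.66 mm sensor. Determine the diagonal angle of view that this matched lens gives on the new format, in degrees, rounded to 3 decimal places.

Equal horizontal AOV ⇒ f₂ = f₁ · 17.3/24.89 = 250 × 0.69506 ≈ 173.7646 mm.
Sensor diagonal = √(17.3² + 13²) = √468.2900 ≈ 21.6400 mm.
Diagonal AOV on the new format = 2·arctan(21.6400 / (2 × 173.7646)) = 2·arctan(0.06227) ≈ 7.1262°.

7.126°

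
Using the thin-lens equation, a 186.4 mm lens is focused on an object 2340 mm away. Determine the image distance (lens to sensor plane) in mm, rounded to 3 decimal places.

202.533 mm

1/dᵢ = 1/f − 1/dₒ = 1/186.4 − 1/2340 = 0.0049375 mm⁻¹.
dᵢ = 1/0.0049375 ≈ 202.5334 mm.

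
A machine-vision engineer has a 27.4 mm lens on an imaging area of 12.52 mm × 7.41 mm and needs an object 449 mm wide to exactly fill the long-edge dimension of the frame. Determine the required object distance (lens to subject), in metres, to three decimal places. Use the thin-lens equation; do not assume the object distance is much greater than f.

Magnification m = w/W = dᵢ/dₒ; combined with 1/f = 1/dₒ + 1/dᵢ this gives dₒ = f·(1 + W/w).
dₒ = 27.4 mm × (1 + 449/12.52) = 27.4 × 36.8626 ≈ 1010.036 mm = 1.01004 m.

1.010 m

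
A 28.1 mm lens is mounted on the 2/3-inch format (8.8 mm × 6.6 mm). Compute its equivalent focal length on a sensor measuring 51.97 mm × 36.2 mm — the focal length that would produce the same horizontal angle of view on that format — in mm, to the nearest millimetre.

166 mm

Equal angle of view means equal width/f ratio, so f₂ = f₁ · (width₂/width₁) = 28.1 × 51.97/8.8.
f₂ = 28.1 × 5.90568 ≈ 165.950 mm.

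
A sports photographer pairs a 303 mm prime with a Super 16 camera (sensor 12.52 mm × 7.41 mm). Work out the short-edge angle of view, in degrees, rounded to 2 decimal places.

1.40°

Angle of view α = 2·arctan(h/2f) with h = 7.41 mm and f = 303 mm.
h/2f = 0.01223; arctan(0.01223) ≈ 0.7006°, so α ≈ 1.4011°.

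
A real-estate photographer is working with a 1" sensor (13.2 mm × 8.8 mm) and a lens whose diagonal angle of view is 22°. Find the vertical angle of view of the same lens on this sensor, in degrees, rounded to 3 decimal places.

Sensor diagonal = √(13.2² + 8.8²) = √251.6800 ≈ 15.8644 mm.
From the diagonal AOV: f = 15.8644 / (2·tan(11°)) = 15.8644 / 0.38876 ≈ 40.8077 mm.
Vertical AOV = 2·arctan(8.8 / (2 × 40.8077)) = 2·arctan(0.10782) ≈ 12.3080°.

12.308°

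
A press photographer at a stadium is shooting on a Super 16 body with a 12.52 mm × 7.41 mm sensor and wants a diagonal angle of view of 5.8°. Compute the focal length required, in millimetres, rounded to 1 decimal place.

Sensor diagonal = √(12.52² + 7.41²) = √211.6585 ≈ 14.5485 mm.
From α = 2·arctan(d/2f) we get f = d / (2·tan(α/2)).
With d = 14.5485 mm and α/2 = 2.9°, tan(α/2) ≈ 0.05066, so f ≈ 14.5485 / 0.10132 ≈ 143.5957 mm.

143.6 mm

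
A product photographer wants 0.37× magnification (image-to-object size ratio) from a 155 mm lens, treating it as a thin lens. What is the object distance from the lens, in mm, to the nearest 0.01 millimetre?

With m = dᵢ/dₒ and 1/f = 1/dₒ + 1/dᵢ, substituting dᵢ = m·dₒ gives 1/f = (1 + 1/m)/dₒ, hence dₒ = f·(1 + 1/m).
dₒ = 155 × (1 + 1/0.37) = 155 × 3.70270 ≈ 573.919 mm.

573.92 mm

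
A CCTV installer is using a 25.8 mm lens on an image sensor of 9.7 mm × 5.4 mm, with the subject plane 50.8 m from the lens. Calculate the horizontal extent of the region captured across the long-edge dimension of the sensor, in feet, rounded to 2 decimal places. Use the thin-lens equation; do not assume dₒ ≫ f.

62.63 ft

dₒ: 50.8 m = 50800 mm.
Similar triangles through the lens centre give W/dₒ = w/dᵢ; with 1/f = 1/dₒ + 1/dᵢ this gives W = w·(dₒ − f)/f.
W = 9.7 mm × (50800 − 25.8) / 25.8 = 9.7 × 1967.9922 ≈ 19089.525 mm = 19089.525/304.8 ft = 62.6297 ft.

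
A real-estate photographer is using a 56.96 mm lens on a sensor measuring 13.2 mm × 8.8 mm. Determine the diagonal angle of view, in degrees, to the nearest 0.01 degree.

Sensor diagonal = √(13.2² + 8.8²) = √251.6800 ≈ 15.8644 mm.
Angle of view α = 2·arctan(d/2f) with d = 15.8644 mm and f = 56.96 mm.
d/2f = 0.13926; arctan(0.13926) ≈ 7.9280°, so α ≈ 15.8560°.

15.86°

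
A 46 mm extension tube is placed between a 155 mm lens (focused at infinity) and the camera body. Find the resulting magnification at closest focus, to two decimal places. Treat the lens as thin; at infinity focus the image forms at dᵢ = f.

0.30×

The tube moves the image plane from f to f + e, so dᵢ = 155 + 46 = 201 mm. Focus is achieved when 1/f = 1/dₒ + 1/dᵢ, giving dₒ = 1/(1/f − 1/(f+e)).
Magnification m = dᵢ/dₒ = (f+e)·(1/f − 1/(f+e)) = e/f = 46/155 ≈ 0.2968.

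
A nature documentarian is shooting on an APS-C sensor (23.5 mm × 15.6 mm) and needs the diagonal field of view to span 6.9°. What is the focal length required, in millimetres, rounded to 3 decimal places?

Sensor diagonal = √(23.5² + 15.6²) = √795.6100 ≈ 28.2066 mm.
From α = 2·arctan(d/2f) we get f = d / (2·tan(α/2)).
With d = 28.2066 mm and α/2 = 3.45°, tan(α/2) ≈ 0.06029, so f ≈ 28.2066 / 0.12057 ≈ 233.9367 mm.

233.937 mm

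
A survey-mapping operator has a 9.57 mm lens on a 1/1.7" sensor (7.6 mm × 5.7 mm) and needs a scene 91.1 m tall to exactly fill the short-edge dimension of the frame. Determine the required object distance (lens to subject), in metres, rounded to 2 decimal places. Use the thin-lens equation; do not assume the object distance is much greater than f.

152.96 m

W: 91.1 m = 91100 mm.
Magnification m = h/W = dᵢ/dₒ; combined with 1/f = 1/dₒ + 1/dᵢ this gives dₒ = f·(1 + W/h).
dₒ = 9.57 mm × (1 + 91100/5.7) = 9.57 × 15983.4561 ≈ 152961.675 mm = 152.962 m.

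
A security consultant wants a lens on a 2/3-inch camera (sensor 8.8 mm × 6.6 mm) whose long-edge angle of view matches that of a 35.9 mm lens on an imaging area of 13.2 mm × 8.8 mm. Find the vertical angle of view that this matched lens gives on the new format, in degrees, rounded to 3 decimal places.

15.701°

Equal long-edge AOV ⇒ f₂ = f₁ · 8.8/13.2 = 35.9 × 0.66667 ≈ 23.9333 mm.
Vertical AOV on the new format = 2·arctan(6.6 / (2 × 23.9333)) = 2·arctan(0.13788) ≈ 15.7012°.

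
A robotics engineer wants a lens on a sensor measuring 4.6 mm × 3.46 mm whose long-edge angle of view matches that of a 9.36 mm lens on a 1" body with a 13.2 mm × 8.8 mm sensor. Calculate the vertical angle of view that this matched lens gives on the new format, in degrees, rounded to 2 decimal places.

Equal long-edge AOV ⇒ f₂ = f₁ · 4.6/13.2 = 9.36 × 0.34848 ≈ 3.2618 mm.
Vertical AOV on the new format = 2·arctan(3.46 / (2 × 3.2618)) = 2·arctan(0.53038) ≈ 55.8811°.

55.88°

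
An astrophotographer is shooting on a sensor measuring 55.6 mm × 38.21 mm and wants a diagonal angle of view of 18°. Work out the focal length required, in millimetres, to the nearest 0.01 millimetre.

212.97 mm

Sensor diagonal = √(55.6² + 38.21²) = √4551.3641 ≈ 67.4638 mm.
From α = 2·arctan(d/2f) we get f = d / (2·tan(α/2)).
With d = 67.4638 mm and α/2 = 9°, tan(α/2) ≈ 0.15838, so f ≈ 67.4638 / 0.31677 ≈ 212.9748 mm.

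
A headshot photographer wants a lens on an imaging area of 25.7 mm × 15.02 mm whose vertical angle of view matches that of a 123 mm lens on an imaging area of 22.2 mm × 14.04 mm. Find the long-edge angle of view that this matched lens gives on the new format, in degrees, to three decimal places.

11.155°

Equal vertical AOV ⇒ f₂ = f₁ · 15.02/14.04 = 123 × 1.06980 ≈ 131.5855 mm.
Long-edge AOV on the new format = 2·arctan(25.7 / (2 × 131.5855)) = 2·arctan(0.09766) ≈ 11.1551°.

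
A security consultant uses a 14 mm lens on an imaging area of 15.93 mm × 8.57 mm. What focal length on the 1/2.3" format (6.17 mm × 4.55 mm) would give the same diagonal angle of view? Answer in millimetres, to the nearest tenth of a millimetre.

Sensor diagonal = √(15.93² + 8.57²) = √327.2098 ≈ 18.0889 mm.
Sensor diagonal = √(6.17² + 4.55²) = √58.7714 ≈ 7.6663 mm.
Equal angle of view means equal diagonal/f ratio, so f₂ = f₁ · (diagonal₂/diagonal₁) = 14 × 7.6663/18.0889.
f₂ = 14 × 0.42381 ≈ 5.933 mm.

5.9 mm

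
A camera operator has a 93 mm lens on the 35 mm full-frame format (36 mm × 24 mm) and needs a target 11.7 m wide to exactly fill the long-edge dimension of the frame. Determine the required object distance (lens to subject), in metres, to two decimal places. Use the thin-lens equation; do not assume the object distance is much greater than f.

W: 11.7 m = 11700 mm.
Magnification m = w/W = dᵢ/dₒ; combined with 1/f = 1/dₒ + 1/dᵢ this gives dₒ = f·(1 + W/w).
dₒ = 93 mm × (1 + 11700/36) = 93 × 326.0000 ≈ 30318.000 mm = 30.318 m.

30.32 m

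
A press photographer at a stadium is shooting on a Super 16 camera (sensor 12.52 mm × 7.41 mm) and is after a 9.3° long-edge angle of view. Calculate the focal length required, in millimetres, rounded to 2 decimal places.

76.96 mm

From α = 2·arctan(w/2f) we get f = w / (2·tan(α/2)).
With w = 12.52 mm and α/2 = 4.65°, tan(α/2) ≈ 0.08134, so f ≈ 12.52 / 0.16267 ≈ 76.9642 mm.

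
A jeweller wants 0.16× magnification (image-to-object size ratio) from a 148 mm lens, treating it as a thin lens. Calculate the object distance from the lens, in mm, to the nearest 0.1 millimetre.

With m = dᵢ/dₒ and 1/f = 1/dₒ + 1/dᵢ, substituting dᵢ = m·dₒ gives 1/f = (1 + 1/m)/dₒ, hence dₒ = f·(1 + 1/m).
dₒ = 148 × (1 + 1/0.16) = 148 × 7.25000 ≈ 1073.000 mm.

1073.0 mm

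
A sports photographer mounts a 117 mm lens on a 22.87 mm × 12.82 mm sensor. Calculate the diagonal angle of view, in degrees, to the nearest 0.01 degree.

Sensor diagonal = √(22.87² + 12.82²) = √687.3893 ≈ 26.2181 mm.
Angle of view α = 2·arctan(d/2f) with d = 26.2181 mm and f = 117 mm.
d/2f = 0.11204; arctan(0.11204) ≈ 6.3929°, so α ≈ 12.7859°.

12.79°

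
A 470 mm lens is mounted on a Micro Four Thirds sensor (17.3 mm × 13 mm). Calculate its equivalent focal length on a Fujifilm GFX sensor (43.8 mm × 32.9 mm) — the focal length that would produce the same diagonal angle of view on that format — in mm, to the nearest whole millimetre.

1190 mm

Sensor diagonal = √(17.3² + 13²) = √468.2900 ≈ 21.6400 mm.
Sensor diagonal = √(43.8² + 32.9²) = √3000.8500 ≈ 54.7800 mm.
Equal angle of view means equal diagonal/f ratio, so f₂ = f₁ · (diagonal₂/diagonal₁) = 470 × 54.7800/21.6400.
f₂ = 470 × 2.53142 ≈ 1189.769 mm.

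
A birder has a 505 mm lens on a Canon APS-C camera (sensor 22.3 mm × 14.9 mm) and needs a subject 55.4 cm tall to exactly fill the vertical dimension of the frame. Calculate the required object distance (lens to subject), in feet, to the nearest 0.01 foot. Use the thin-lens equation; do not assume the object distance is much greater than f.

63.26 ft

W: 55.4 cm = 554 mm.
Magnification m = h/W = dᵢ/dₒ; combined with 1/f = 1/dₒ + 1/dᵢ this gives dₒ = f·(1 + W/h).
dₒ = 505 mm × (1 + 554/14.9) = 505 × 38.1812 ≈ 19281.510 mm = 19281.510/304.8 ft = 63.2595 ft.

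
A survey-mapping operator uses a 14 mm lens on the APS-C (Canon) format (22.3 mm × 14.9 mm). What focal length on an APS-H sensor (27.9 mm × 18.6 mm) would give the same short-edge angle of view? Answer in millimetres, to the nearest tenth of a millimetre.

Equal angle of view means equal height/f ratio, so f₂ = f₁ · (height₂/height₁) = 14 × 18.6/14.9.
f₂ = 14 × 1.24832 ≈ 17.477 mm.

17.5 mm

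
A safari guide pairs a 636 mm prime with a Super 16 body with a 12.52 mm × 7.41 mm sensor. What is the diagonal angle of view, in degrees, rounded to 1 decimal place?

1.3°

Sensor diagonal = √(12.52² + 7.41²) = √211.6585 ≈ 14.5485 mm.
Angle of view α = 2·arctan(d/2f) with d = 14.5485 mm and f = 636 mm.
d/2f = 0.01144; arctan(0.01144) ≈ 0.6553°, so α ≈ 1.3106°.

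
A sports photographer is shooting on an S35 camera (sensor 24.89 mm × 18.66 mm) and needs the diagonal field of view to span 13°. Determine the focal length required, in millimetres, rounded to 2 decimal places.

Sensor diagonal = √(24.89² + 18.66²) = √967.7077 ≈ 31.1080 mm.
From α = 2·arctan(d/2f) we get f = d / (2·tan(α/2)).
With d = 31.1080 mm and α/2 = 6.5°, tan(α/2) ≈ 0.11394, so f ≈ 31.1080 / 0.22787 ≈ 136.5157 mm.

136.52 mm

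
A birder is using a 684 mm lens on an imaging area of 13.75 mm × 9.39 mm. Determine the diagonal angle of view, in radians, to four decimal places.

Sensor diagonal = √(13.75² + 9.39²) = √277.2346 ≈ 16.6504 mm.
Angle of view α = 2·arctan(d/2f) with d = 16.6504 mm and f = 684 mm.
d/2f = 0.01217; arctan(0.01217) ≈ 0.0122 rad, so α ≈ 0.0243 rad.

0.0243 rad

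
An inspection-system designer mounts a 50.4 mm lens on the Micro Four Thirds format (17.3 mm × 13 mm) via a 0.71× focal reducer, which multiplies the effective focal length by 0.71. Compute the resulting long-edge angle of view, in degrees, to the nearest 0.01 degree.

27.18°

Effective focal length f = 50.4 × 0.71 = 35.784 mm.
α = 2·arctan(17.3 / (2 × 35.784)) = 2·arctan(0.24173) ≈ 27.1786°.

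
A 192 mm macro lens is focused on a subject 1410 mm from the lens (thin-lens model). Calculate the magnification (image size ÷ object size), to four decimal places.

Thin lens: 1/f = 1/dₒ + 1/dᵢ → 1/dᵢ = 1/192 − 1/1410 = 0.0044991 mm⁻¹, so dᵢ ≈ 222.2660 mm.
Magnification m = dᵢ/dₒ = 222.2660/1410 ≈ 0.15764.

0.1576×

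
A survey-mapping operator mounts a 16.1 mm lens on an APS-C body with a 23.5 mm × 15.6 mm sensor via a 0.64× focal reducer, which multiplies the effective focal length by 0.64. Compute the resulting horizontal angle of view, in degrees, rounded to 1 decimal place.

Effective focal length f = 16.1 × 0.64 = 10.304 mm.
α = 2·arctan(23.5 / (2 × 10.304)) = 2·arctan(1.14033) ≈ 97.5026°.

97.5°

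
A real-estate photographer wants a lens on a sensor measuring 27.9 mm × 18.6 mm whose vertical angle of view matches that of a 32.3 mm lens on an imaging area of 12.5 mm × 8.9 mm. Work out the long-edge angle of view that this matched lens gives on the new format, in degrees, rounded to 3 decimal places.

Equal vertical AOV ⇒ f₂ = f₁ · 18.6/8.9 = 32.3 × 2.08989 ≈ 67.5034 mm.
Long-edge AOV on the new format = 2·arctan(27.9 / (2 × 67.5034)) = 2·arctan(0.20666) ≈ 23.3523°.

23.352°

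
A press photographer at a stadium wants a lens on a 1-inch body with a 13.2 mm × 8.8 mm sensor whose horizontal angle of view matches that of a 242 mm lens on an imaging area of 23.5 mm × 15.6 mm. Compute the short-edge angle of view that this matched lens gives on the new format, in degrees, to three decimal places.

Equal horizontal AOV ⇒ f₂ = f₁ · 13.2/23.5 = 242 × 0.56170 ≈ 135.9319 mm.
Short-edge AOV on the new format = 2·arctan(8.8 / (2 × 135.9319)) = 2·arctan(0.03237) ≈ 3.7079°.

3.708°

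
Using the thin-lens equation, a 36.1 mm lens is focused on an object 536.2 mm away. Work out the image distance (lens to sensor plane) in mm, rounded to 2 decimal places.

38.71 mm

1/dᵢ = 1/f − 1/dₒ = 1/36.1 − 1/536.2 = 0.0258359 mm⁻¹.
dᵢ = 1/0.0258359 ≈ 38.7059 mm.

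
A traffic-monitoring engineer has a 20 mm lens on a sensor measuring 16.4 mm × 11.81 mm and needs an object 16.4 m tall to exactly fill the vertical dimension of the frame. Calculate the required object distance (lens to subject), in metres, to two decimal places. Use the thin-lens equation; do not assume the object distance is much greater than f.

27.79 m

W: 16.4 m = 16400 mm.
Magnification m = h/W = dᵢ/dₒ; combined with 1/f = 1/dₒ + 1/dᵢ this gives dₒ = f·(1 + W/h).
dₒ = 20 mm × (1 + 16400/11.81) = 20 × 1389.6537 ≈ 27793.074 mm = 27.7931 m.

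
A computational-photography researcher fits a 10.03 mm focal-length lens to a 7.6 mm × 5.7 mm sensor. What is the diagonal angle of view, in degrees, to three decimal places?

50.683°

Sensor diagonal = √(7.6² + 5.7²) = √90.2500 ≈ 9.5000 mm.
Angle of view α = 2·arctan(d/2f) with d = 9.5000 mm and f = 10.03 mm.
d/2f = 0.47358; arctan(0.47358) ≈ 25.3413°, so α ≈ 50.6825°.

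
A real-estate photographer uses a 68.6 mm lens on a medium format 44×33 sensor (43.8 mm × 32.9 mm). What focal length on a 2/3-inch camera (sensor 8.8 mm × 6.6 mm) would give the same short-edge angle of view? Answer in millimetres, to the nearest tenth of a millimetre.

13.8 mm

Equal angle of view means equal height/f ratio, so f₂ = f₁ · (height₂/height₁) = 68.6 × 6.6/32.9.
f₂ = 68.6 × 0.20061 ≈ 13.762 mm.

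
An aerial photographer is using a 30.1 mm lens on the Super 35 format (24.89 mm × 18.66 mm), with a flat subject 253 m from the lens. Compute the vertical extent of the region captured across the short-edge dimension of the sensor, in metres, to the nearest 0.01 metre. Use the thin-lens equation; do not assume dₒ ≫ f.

dₒ: 253 m = 253000 mm.
Similar triangles through the lens centre give W/dₒ = h/dᵢ; with 1/f = 1/dₒ + 1/dᵢ this gives W = h·(dₒ − f)/f.
W = 18.66 mm × (253000 − 30.1) / 30.1 = 18.66 × 8404.3156 ≈ 156824.529 mm = 156.825 m.

156.82 m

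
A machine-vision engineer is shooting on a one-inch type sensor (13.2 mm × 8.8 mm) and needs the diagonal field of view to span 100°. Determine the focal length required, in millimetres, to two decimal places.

6.66 mm

Sensor diagonal = √(13.2² + 8.8²) = √251.6800 ≈ 15.8644 mm.
From α = 2·arctan(d/2f) we get f = d / (2·tan(α/2)).
With d = 15.8644 mm and α/2 = 50°, tan(α/2) ≈ 1.19175, so f ≈ 15.8644 / 2.38351 ≈ 6.6559 mm.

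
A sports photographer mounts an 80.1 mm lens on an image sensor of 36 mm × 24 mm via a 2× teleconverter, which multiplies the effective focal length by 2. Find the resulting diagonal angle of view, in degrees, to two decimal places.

Effective focal length f = 80.1 × 2 = 160.2 mm.
Sensor diagonal = √(36² + 24²) = √1872.0000 ≈ 43.2666 mm.
α = 2·arctan(43.267 / (2 × 160.2)) = 2·arctan(0.13504) ≈ 15.3813°.

15.38°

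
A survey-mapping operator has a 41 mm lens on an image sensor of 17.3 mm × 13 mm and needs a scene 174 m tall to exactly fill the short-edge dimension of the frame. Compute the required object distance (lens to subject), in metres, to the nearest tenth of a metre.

W: 174 m = 174000 mm.
Magnification m = h/W = dᵢ/dₒ; combined with 1/f = 1/dₒ + 1/dᵢ this gives dₒ = f·(1 + W/h).
dₒ = 41 mm × (1 + 174000/13) = 41 × 13385.6154 ≈ 548810.231 mm = 548.81 m.

548.8 m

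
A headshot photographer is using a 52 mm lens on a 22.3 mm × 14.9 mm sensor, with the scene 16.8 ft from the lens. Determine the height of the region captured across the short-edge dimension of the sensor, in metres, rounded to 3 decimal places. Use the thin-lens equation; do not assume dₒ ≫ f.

dₒ: 16.8 ft × 304.8 mm/ft = 5120.64 mm.
Similar triangles through the lens centre give W/dₒ = h/dᵢ; with 1/f = 1/dₒ + 1/dᵢ this gives W = h·(dₒ − f)/f.
W = 14.9 mm × (5120.64 − 52) / 52 = 14.9 × 97.4738 ≈ 1452.360 mm = 1.45236 m.

1.452 m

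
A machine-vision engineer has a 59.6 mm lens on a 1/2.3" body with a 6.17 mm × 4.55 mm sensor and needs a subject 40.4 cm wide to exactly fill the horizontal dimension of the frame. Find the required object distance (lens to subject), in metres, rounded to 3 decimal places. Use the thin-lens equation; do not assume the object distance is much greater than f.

W: 40.4 cm = 404 mm.
Magnification m = w/W = dᵢ/dₒ; combined with 1/f = 1/dₒ + 1/dᵢ this gives dₒ = f·(1 + W/w).
dₒ = 59.6 mm × (1 + 404/6.17) = 59.6 × 66.4781 ≈ 3962.096 mm = 3.9621 m.

3.962 m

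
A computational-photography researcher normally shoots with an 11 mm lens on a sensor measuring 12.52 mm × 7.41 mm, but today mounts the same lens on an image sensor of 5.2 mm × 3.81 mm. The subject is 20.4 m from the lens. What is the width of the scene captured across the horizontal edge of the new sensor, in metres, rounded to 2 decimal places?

9.64 m

The focal length stays 11 mm; the relevant sensor dimension is now w = 5.2 mm. Object distance dₒ = 20.4 m = 20400 mm.
Thin-lens field width W = w·(dₒ − f)/f = 5.2 × (20400 − 11)/11 ≈ 9638.436 mm = 9.63844 m.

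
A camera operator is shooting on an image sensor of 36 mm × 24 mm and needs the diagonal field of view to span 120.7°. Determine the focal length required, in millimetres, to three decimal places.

12.314 mm

Sensor diagonal = √(36² + 24²) = √1872.0000 ≈ 43.2666 mm.
From α = 2·arctan(d/2f) we get f = d / (2·tan(α/2)).
With d = 43.2666 mm and α/2 = 60.35°, tan(α/2) ≈ 1.75675, so f ≈ 43.2666 / 3.51349 ≈ 12.3144 mm.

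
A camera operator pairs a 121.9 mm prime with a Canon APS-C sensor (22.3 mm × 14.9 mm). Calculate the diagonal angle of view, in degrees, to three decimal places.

12.555°

Sensor diagonal = √(22.3² + 14.9²) = √719.3000 ≈ 26.8198 mm.
Angle of view α = 2·arctan(d/2f) with d = 26.8198 mm and f = 121.9 mm.
d/2f = 0.11001; arctan(0.11001) ≈ 6.2777°, so α ≈ 12.5554°.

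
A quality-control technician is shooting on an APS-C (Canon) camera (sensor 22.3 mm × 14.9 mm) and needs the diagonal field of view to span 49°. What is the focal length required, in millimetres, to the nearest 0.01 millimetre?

29.43 mm

Sensor diagonal = √(22.3² + 14.9²) = √719.3000 ≈ 26.8198 mm.
From α = 2·arctan(d/2f) we get f = d / (2·tan(α/2)).
With d = 26.8198 mm and α/2 = 24.5°, tan(α/2) ≈ 0.45573, so f ≈ 26.8198 / 0.91145 ≈ 29.4253 mm.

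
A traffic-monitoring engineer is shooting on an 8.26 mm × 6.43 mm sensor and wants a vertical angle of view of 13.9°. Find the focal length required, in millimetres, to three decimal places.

26.374 mm

From α = 2·arctan(h/2f) we get f = h / (2·tan(α/2)).
With h = 6.43 mm and α/2 = 6.95°, tan(α/2) ≈ 0.12190, so f ≈ 6.43 / 0.24380 ≈ 26.3743 mm.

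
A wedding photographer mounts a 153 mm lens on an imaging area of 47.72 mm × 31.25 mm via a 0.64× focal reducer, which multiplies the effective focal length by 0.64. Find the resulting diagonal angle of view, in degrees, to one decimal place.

32.5°

Effective focal length f = 153 × 0.64 = 97.92 mm.
Sensor diagonal = √(47.72² + 31.25²) = √3253.7609 ≈ 57.0417 mm.
α = 2·arctan(57.042 / (2 × 97.92)) = 2·arctan(0.29127) ≈ 32.4782°.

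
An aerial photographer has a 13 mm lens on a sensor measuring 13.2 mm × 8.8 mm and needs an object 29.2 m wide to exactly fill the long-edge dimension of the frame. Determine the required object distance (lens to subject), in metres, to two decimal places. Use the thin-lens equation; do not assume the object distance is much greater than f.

28.77 m

W: 29.2 m = 29200 mm.
Magnification m = w/W = dᵢ/dₒ; combined with 1/f = 1/dₒ + 1/dᵢ this gives dₒ = f·(1 + W/w).
dₒ = 13 mm × (1 + 29200/13.2) = 13 × 2213.1212 ≈ 28770.576 mm = 28.7706 m.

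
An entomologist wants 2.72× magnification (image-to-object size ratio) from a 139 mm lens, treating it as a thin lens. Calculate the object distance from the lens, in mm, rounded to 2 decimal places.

With m = dᵢ/dₒ and 1/f = 1/dₒ + 1/dᵢ, substituting dᵢ = m·dₒ gives 1/f = (1 + 1/m)/dₒ, hence dₒ = f·(1 + 1/m).
dₒ = 139 × (1 + 1/2.72) = 139 × 1.36765 ≈ 190.103 mm.

190.10 mm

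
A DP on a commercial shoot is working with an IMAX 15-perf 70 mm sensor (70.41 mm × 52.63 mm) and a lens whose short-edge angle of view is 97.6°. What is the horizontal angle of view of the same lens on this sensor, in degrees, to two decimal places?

From the short-edge AOV: f = 52.63 / (2·tan(48.8°)) = 52.63 / 2.28458 ≈ 23.0370 mm.
Horizontal AOV = 2·arctan(70.41 / (2 × 23.0370)) = 2·arctan(1.52819) ≈ 113.6011°.

113.60°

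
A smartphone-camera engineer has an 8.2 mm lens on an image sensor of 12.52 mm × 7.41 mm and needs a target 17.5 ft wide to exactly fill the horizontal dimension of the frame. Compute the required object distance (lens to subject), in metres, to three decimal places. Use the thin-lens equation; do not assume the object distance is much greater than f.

3.502 m

W: 17.5 ft × 304.8 mm/ft = 5334.00 mm.
Magnification m = w/W = dᵢ/dₒ; combined with 1/f = 1/dₒ + 1/dᵢ this gives dₒ = f·(1 + W/w).
dₒ = 8.2 mm × (1 + 5334/12.52) = 8.2 × 427.0383 ≈ 3501.714 mm = 3.50171 m.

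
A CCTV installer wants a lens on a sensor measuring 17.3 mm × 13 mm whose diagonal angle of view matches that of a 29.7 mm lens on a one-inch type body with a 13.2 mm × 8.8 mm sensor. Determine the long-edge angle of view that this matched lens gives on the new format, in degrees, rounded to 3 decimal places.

24.105°

Sensor diagonal = √(13.2² + 8.8²) = √251.6800 ≈ 15.8644 mm.
Sensor diagonal = √(17.3² + 13²) = √468.2900 ≈ 21.6400 mm.
Equal diagonal AOV ⇒ f₂ = f₁ · 21.6400/15.8644 = 29.7 × 1.36406 ≈ 40.5125 mm.
Long-edge AOV on the new format = 2·arctan(17.3 / (2 × 40.5125)) = 2·arctan(0.21351) ≈ 24.1050°.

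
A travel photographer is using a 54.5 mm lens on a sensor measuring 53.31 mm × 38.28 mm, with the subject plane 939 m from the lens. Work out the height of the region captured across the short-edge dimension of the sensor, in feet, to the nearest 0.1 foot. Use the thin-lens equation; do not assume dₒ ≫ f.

dₒ: 939 m = 939000 mm.
Similar triangles through the lens centre give W/dₒ = h/dᵢ; with 1/f = 1/dₒ + 1/dᵢ this gives W = h·(dₒ − f)/f.
W = 38.28 mm × (939000 − 54.5) / 54.5 = 38.28 × 17228.3578 ≈ 659501.537 mm = 659501.537/304.8 ft = 2163.72 ft.

2163.7 ft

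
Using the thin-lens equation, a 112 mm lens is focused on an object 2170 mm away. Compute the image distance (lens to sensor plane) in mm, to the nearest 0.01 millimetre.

1/dᵢ = 1/f − 1/dₒ = 1/112 − 1/2170 = 0.0084677 mm⁻¹.
dᵢ = 1/0.0084677 ≈ 118.0952 mm.

118.10 mm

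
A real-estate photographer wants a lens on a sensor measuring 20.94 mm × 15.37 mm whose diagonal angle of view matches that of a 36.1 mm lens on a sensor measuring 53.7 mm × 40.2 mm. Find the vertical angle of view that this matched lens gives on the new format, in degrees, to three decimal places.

Sensor diagonal = √(53.7² + 40.2²) = √4499.7300 ≈ 67.0800 mm.
Sensor diagonal = √(20.94² + 15.37²) = √674.7205 ≈ 25.9754 mm.
Equal diagonal AOV ⇒ f₂ = f₁ · 25.9754/67.0800 = 36.1 × 0.38723 ≈ 13.9790 mm.
Vertical AOV on the new format = 2·arctan(15.37 / (2 × 13.9790)) = 2·arctan(0.54975) ≈ 57.5999°.

57.600°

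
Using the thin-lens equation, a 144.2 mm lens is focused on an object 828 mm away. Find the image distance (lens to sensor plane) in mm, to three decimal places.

174.609 mm

1/dᵢ = 1/f − 1/dₒ = 1/144.2 − 1/828 = 0.0057271 mm⁻¹.
dᵢ = 1/0.0057271 ≈ 174.6089 mm.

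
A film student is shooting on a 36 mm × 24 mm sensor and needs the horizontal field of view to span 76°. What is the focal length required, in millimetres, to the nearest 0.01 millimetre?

From α = 2·arctan(w/2f) we get f = w / (2·tan(α/2)).
With w = 36 mm and α/2 = 38°, tan(α/2) ≈ 0.78129, so f ≈ 36 / 1.56257 ≈ 23.0389 mm.

23.04 mm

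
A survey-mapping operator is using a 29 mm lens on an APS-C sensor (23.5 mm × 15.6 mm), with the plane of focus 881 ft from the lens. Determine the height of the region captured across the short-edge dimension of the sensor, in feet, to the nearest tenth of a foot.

473.9 ft

dₒ: 881 ft × 304.8 mm/ft = 268528.79 mm.
Similar triangles through the lens centre give W/dₒ = h/dᵢ; with 1/f = 1/dₒ + 1/dᵢ this gives W = h·(dₒ − f)/f.
W = 15.6 mm × (268529 − 29) / 29 = 15.6 × 9258.6135 ≈ 144434.371 mm = 144434.371/304.8 ft = 473.866 ft.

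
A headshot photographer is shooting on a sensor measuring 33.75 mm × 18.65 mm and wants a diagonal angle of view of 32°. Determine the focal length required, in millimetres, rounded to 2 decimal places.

Sensor diagonal = √(33.75² + 18.65²) = √1486.8850 ≈ 38.5601 mm.
From α = 2·arctan(d/2f) we get f = d / (2·tan(α/2)).
With d = 38.5601 mm and α/2 = 16°, tan(α/2) ≈ 0.28675, so f ≈ 38.5601 / 0.57349 ≈ 67.2376 mm.

67.24 mm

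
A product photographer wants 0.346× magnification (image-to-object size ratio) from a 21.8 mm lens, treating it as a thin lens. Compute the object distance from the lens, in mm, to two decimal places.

84.81 mm

With m = dᵢ/dₒ and 1/f = 1/dₒ + 1/dᵢ, substituting dᵢ = m·dₒ gives 1/f = (1 + 1/m)/dₒ, hence dₒ = f·(1 + 1/m).
dₒ = 21.8 × (1 + 1/0.346) = 21.8 × 3.89017 ≈ 84.806 mm.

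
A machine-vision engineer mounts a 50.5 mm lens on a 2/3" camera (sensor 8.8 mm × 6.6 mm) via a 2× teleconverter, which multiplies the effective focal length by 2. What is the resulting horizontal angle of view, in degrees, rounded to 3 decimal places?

Effective focal length f = 50.5 × 2 = 101 mm.
α = 2·arctan(8.8 / (2 × 101)) = 2·arctan(0.04356) ≈ 4.9890°.

4.989°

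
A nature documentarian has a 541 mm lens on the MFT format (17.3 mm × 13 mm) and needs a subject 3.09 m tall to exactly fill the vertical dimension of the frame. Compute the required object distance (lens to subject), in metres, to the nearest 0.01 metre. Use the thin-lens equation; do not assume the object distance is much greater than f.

129.13 m

W: 3.09 m = 3090 mm.
Magnification m = h/W = dᵢ/dₒ; combined with 1/f = 1/dₒ + 1/dᵢ this gives dₒ = f·(1 + W/h).
dₒ = 541 mm × (1 + 3090/13) = 541 × 238.6923 ≈ 129132.538 mm = 129.133 m.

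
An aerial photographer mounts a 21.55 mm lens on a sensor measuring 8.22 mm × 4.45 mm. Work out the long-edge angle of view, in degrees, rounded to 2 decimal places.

Angle of view α = 2·arctan(w/2f) with w = 8.22 mm and f = 21.55 mm.
w/2f = 0.19072; arctan(0.19072) ≈ 10.7977°, so α ≈ 21.5955°.

21.60°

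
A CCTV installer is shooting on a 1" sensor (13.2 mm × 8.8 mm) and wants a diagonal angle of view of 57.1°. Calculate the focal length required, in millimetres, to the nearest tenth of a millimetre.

14.6 mm

Sensor diagonal = √(13.2² + 8.8²) = √251.6800 ≈ 15.8644 mm.
From α = 2·arctan(d/2f) we get f = d / (2·tan(α/2)).
With d = 15.8644 mm and α/2 = 28.55°, tan(α/2) ≈ 0.54409, so f ≈ 15.8644 / 1.08817 ≈ 14.5790 mm.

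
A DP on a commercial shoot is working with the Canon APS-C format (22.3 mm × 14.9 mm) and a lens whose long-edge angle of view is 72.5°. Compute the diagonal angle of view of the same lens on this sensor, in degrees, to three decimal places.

82.814°

From the long-edge AOV: f = 22.3 / (2·tan(36.25°)) = 22.3 / 1.46646 ≈ 15.2067 mm.
Sensor diagonal = √(22.3² + 14.9²) = √719.3000 ≈ 26.8198 mm.
Diagonal AOV = 2·arctan(26.8198 / (2 × 15.2067)) = 2·arctan(0.88184) ≈ 82.8144°.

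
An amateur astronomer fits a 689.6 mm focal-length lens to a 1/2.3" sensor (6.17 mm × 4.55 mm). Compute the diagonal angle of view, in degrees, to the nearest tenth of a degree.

0.6°

Sensor diagonal = √(6.17² + 4.55²) = √58.7714 ≈ 7.6663 mm.
Angle of view α = 2·arctan(d/2f) with d = 7.6663 mm and f = 689.6 mm.
d/2f = 0.00556; arctan(0.00556) ≈ 0.3185°, so α ≈ 0.6369°.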